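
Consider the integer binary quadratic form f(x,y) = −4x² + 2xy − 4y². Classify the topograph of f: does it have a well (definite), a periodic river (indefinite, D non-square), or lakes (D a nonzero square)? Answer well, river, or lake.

D = b²−4ac = 2² − 4·(-4)·(-4) = -60
D < 0 ⇒ definite ⇒ every region one sign ⇒ single well

well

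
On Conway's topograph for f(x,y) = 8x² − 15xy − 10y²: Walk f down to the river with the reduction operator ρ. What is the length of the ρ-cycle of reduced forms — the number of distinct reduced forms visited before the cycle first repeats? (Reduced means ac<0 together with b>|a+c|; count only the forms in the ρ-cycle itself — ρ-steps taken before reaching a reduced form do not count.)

D = 545, ⌊√D⌋ = 23
descent: ρ → (-10,15,8)  [lands on river]
river: ρ → (8,17,-8)
river: ρ → (-8,15,10)
river: ρ → (10,5,-13)
river: ρ → (-13,21,2)
river: ρ → (2,23,-2)
river: ρ → (-2,21,13)
river: ρ → (13,5,-10)
ρ-cycle length = 8 (tail of 1 descent step not counted)

8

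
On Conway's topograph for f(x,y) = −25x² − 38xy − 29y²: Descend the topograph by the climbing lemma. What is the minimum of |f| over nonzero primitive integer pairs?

translate: b→-12 (≡38 mod 50), so (25,38,29)→(25,-12,16)
flip: (25,-12,16)→(16,12,25)
reduced (well bottom): (16,12,25) with a≤c, −a<b≤a
well minimum |f| = |-16| = 16 (negative-definite)

16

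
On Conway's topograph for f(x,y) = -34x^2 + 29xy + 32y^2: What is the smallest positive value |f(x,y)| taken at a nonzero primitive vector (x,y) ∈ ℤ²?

river: ρ → (32,35,-31)
river: ρ → (-31,27,36)
river: ρ → (36,45,-22)
river: ρ → (-22,43,38)
river: ρ → (38,33,-27)
river: ρ → (-27,21,44)
river: ρ → (44,67,-4)
river: ρ → (-4,69,27)
river: ρ → (27,39,-34)
river: ρ → (-34,29,32)
closes: descent 0, river 10
min |a| on river = 4

4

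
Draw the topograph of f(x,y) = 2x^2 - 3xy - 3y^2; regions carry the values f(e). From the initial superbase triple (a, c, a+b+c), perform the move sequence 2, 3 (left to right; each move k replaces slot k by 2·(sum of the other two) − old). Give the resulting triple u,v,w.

start (2,-3,-4) = (f(1,0),f(0,1),f(1,1))
replace slot 2: 2·(2+(-4)) − (-3) = -1 → (2,-1,-4)
replace slot 3: 2·(2+(-1)) − (-4) = 6 → (2,-1,6)

2,-1,6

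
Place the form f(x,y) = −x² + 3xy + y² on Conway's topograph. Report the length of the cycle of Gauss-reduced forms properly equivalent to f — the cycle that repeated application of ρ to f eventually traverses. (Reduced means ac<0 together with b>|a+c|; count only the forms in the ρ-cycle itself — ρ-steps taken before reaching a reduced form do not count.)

D = 13, ⌊√D⌋ = 3
river: ρ → (1,3,-1)
river: ρ → (-1,3,1)
ρ-cycle length = 2 (tail of 0 descent steps not counted)

2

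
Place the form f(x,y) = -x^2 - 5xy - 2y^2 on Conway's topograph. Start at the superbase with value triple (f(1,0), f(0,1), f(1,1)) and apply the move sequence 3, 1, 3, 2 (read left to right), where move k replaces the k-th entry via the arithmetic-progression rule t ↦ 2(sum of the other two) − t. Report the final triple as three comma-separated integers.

start (-1,-2,-8) = (f(1,0),f(0,1),f(1,1))
replace slot 3: 2·((-1)+(-2)) − (-8) = 2 → (-1,-2,2)
replace slot 1: 2·((-2)+2) − (-1) = 1 → (1,-2,2)
replace slot 3: 2·(1+(-2)) − 2 = -4 → (1,-2,-4)
replace slot 2: 2·(1+(-4)) − (-2) = -4 → (1,-4,-4)

1,-4,-4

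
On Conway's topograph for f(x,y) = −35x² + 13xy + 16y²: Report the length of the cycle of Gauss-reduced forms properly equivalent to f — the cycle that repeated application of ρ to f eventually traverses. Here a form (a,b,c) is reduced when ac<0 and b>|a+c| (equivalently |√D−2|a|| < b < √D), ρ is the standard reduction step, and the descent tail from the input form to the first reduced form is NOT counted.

D = 2409, ⌊√D⌋ = 49
descent: ρ → (16,19,-32)  [lands on river]
river: ρ → (-32,45,3)
river: ρ → (3,45,-32)
river: ρ → (-32,19,16)
river: ρ → (16,45,-6)
river: ρ → (-6,39,37)
river: ρ → (37,35,-8)
river: ρ → (-8,45,12)
river: ρ → (12,27,-35)
river: ρ → (-35,43,4)
river: ρ → (4,45,-24)
river: ρ → (-24,3,25)
river: ρ → (25,47,-2)
river: ρ → (-2,49,1)
river: ρ → (1,49,-2)
river: ρ → (-2,47,25)
river: ρ → (25,3,-24)
river: ρ → (-24,45,4)
river: ρ → (4,43,-35)
river: ρ → (-35,27,12)
river: ρ → (12,45,-8)
river: ρ → (-8,35,37)
river: ρ → (37,39,-6)
river: ρ → (-6,45,16)
ρ-cycle length = 24 (tail of 1 descent step not counted)

24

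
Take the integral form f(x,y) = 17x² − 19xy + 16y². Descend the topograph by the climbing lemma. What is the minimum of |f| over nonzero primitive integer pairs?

translate: b→15 (≡-19 mod 34), so (17,-19,16)→(17,15,14)
flip: (17,15,14)→(14,-15,17)
translate: b→13 (≡-15 mod 28), so (14,-15,17)→(14,13,16)
reduced (well bottom): (14,13,16) with a≤c, −a<b≤a
well minimum = a = 14

14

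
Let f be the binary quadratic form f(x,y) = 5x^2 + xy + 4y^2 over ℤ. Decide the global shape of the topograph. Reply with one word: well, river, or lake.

D = b²−4ac = 1² − 4·5·4 = -79
D < 0 ⇒ definite ⇒ every region one sign ⇒ single well

well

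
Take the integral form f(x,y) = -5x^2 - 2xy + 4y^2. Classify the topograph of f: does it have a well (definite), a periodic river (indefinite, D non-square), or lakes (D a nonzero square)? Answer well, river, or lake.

D = b²−4ac = (-2)² − 4·(-5)·4 = 84
D > 0 non-square ⇒ indefinite ⇒ periodic river

river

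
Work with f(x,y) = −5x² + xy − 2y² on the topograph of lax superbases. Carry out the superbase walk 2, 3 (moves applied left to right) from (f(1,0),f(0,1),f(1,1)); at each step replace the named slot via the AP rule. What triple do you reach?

start (-5,-2,-6) = (f(1,0),f(0,1),f(1,1))
replace slot 2: 2·((-5)+(-6)) − (-2) = -20 → (-5,-20,-6)
replace slot 3: 2·((-5)+(-20)) − (-6) = -44 → (-5,-20,-44)

-5,-20,-44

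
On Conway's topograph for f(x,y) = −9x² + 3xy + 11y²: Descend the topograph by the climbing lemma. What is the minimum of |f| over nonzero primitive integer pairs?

river: ρ → (11,19,-1)
river: ρ → (-1,19,11)
river: ρ → (11,3,-9)
river: ρ → (-9,15,5)
river: ρ → (5,15,-9)
river: ρ → (-9,3,11)
closes: descent 0, river 6
min |a| on river = 1

1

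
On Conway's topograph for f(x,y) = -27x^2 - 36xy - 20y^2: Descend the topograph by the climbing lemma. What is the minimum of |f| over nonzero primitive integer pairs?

translate: b→-18 (≡36 mod 54), so (27,36,20)→(27,-18,11)
flip: (27,-18,11)→(11,18,27)
translate: b→-4 (≡18 mod 22), so (11,18,27)→(11,-4,20)
reduced (well bottom): (11,-4,20) with a≤c, −a<b≤a
well minimum |f| = |-11| = 11 (negative-definite)

11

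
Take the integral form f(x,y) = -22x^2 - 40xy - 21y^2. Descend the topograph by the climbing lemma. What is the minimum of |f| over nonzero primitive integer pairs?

translate: b→-4 (≡40 mod 44), so (22,40,21)→(22,-4,3)
flip: (22,-4,3)→(3,4,22)
translate: b→-2 (≡4 mod 6), so (3,4,22)→(3,-2,21)
reduced (well bottom): (3,-2,21) with a≤c, −a<b≤a
well minimum |f| = |-3| = 3 (negative-definite)

3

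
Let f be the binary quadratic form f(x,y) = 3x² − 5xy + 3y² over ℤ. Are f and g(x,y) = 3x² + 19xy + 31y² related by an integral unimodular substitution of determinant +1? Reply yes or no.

D₁ = -11, D₂ = -11
f: translate: b→1 (≡-5 mod 6), so (3,-5,3)→(3,1,1)
f: flip: (3,1,1)→(1,-1,3)
f: translate: b→1 (≡-1 mod 2), so (1,-1,3)→(1,1,3)
f: reduced (well bottom): (1,1,3) with a≤c, −a<b≤a
g: translate: b→1 (≡19 mod 6), so (3,19,31)→(3,1,1)
g: flip: (3,1,1)→(1,-1,3)
g: translate: b→1 (≡-1 mod 2), so (1,-1,3)→(1,1,3)
g: reduced (well bottom): (1,1,3) with a≤c, −a<b≤a
reduced forms (1, 1, 3) vs (1, 1, 3) ⇒ equivalent

yes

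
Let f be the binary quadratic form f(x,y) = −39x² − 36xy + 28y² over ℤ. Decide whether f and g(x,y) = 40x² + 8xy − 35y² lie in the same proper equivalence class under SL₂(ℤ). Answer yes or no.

D₁ = 5664, D₂ = 5664
river cycle of f (length 14): (28, 36, -39), (-39, 42, 25), (25, 58, -23), (-23, 34, 49), (49, 64, -8), (-8, 64, 49), (49, 34, -23), (-23, 58, 25), (25, 42, -39), (-39, 36, 28), … (4 more)
river cycle of g (length 14): (-35, 62, 13), (13, 68, -20), (-20, 52, 37), (37, 22, -35), (-35, 48, 24), (24, 48, -35), (-35, 22, 37), (37, 52, -20), (-20, 68, 13), (13, 62, -35), … (4 more)
cycles differ ⇒ inequivalent

no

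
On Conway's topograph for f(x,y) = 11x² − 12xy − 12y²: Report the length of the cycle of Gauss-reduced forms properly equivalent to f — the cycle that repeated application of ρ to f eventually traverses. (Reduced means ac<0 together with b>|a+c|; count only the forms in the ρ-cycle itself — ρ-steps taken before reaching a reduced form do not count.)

D = 672, ⌊√D⌋ = 25
descent: ρ → (-12,12,11)  [lands on river]
river: ρ → (11,10,-13)
river: ρ → (-13,16,8)
river: ρ → (8,16,-13)
river: ρ → (-13,10,11)
river: ρ → (11,12,-12)
ρ-cycle length = 6 (tail of 1 descent step not counted)

6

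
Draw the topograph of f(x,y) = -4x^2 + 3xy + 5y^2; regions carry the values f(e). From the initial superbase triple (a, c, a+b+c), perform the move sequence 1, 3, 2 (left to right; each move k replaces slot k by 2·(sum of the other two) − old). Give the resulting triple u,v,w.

start (-4,5,4) = (f(1,0),f(0,1),f(1,1))
replace slot 1: 2·(5+4) − (-4) = 22 → (22,5,4)
replace slot 3: 2·(22+5) − 4 = 50 → (22,5,50)
replace slot 2: 2·(22+50) − 5 = 139 → (22,139,50)

22,139,50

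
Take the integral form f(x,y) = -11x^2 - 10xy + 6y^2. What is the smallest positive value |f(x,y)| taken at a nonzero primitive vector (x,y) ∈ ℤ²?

descent: ρ → (6,10,-11)  [lands on river]
river: ρ → (-11,12,5)
river: ρ → (5,18,-2)
river: ρ → (-2,18,5)
river: ρ → (5,12,-11)
river: ρ → (-11,10,6)
river: ρ → (6,14,-7)
river: ρ → (-7,14,6)
closes: descent 1, river 8
min |a| on river = 2

2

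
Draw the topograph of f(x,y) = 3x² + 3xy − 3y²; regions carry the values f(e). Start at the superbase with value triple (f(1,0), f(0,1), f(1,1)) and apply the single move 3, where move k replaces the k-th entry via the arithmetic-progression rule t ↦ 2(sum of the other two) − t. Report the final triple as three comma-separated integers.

start (3,-3,3) = (f(1,0),f(0,1),f(1,1))
replace slot 3: 2·(3+(-3)) − 3 = -3 → (3,-3,-3)

3,-3,-3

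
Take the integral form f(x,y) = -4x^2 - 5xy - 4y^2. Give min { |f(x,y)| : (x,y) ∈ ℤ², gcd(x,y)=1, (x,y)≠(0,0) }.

translate: b→-3 (≡5 mod 8), so (4,5,4)→(4,-3,3)
flip: (4,-3,3)→(3,3,4)
reduced (well bottom): (3,3,4) with a≤c, −a<b≤a
well minimum |f| = |-3| = 3 (negative-definite)

3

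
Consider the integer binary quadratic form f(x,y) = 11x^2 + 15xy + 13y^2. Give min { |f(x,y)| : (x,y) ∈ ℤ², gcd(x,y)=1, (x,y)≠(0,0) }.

translate: b→-7 (≡15 mod 22), so (11,15,13)→(11,-7,9)
flip: (11,-7,9)→(9,7,11)
reduced (well bottom): (9,7,11) with a≤c, −a<b≤a
well minimum = a = 9

9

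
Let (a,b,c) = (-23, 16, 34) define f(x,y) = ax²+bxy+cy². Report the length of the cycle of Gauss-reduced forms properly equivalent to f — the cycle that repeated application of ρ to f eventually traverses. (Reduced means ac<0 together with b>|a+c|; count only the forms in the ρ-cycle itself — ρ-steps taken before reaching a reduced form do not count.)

D = 3384, ⌊√D⌋ = 58
river: ρ → (34,52,-5)
river: ρ → (-5,58,1)
river: ρ → (1,58,-5)
river: ρ → (-5,52,34)
river: ρ → (34,16,-23)
river: ρ → (-23,30,27)
river: ρ → (27,24,-26)
river: ρ → (-26,28,25)
river: ρ → (25,22,-29)
river: ρ → (-29,36,18)
river: ρ → (18,36,-29)
river: ρ → (-29,22,25)
river: ρ → (25,28,-26)
river: ρ → (-26,24,27)
river: ρ → (27,30,-23)
river: ρ → (-23,16,34)
ρ-cycle length = 16 (tail of 0 descent steps not counted)

16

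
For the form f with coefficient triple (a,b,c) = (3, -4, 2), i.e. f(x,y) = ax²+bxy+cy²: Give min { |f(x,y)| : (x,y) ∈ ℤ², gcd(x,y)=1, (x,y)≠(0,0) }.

translate: b→2 (≡-4 mod 6), so (3,-4,2)→(3,2,1)
flip: (3,2,1)→(1,-2,3)
translate: b→0 (≡-2 mod 2), so (1,-2,3)→(1,0,2)
reduced (well bottom): (1,0,2) with a≤c, −a<b≤a
well minimum = a = 1

1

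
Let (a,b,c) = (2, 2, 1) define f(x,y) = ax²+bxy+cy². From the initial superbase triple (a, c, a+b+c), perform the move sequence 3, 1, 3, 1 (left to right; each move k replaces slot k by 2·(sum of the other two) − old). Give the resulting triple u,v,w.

start (2,1,5) = (f(1,0),f(0,1),f(1,1))
replace slot 3: 2·(2+1) − 5 = 1 → (2,1,1)
replace slot 1: 2·(1+1) − 2 = 2 → (2,1,1)
replace slot 3: 2·(2+1) − 1 = 5 → (2,1,5)
replace slot 1: 2·(1+5) − 2 = 10 → (10,1,5)

10,1,5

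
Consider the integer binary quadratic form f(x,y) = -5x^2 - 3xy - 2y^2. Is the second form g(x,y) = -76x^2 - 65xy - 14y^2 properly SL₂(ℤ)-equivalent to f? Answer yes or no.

D₁ = -31, D₂ = -31
f is negative-definite; reduce −f:
−f: flip: (5,3,2)→(2,-3,5)
−f: translate: b→1 (≡-3 mod 4), so (2,-3,5)→(2,1,4)
−f: reduced (well bottom): (2,1,4) with a≤c, −a<b≤a
flip sign back: reduced form of f is (-2,-1,-4)
g is negative-definite; reduce −g:
−g: flip: (76,65,14)→(14,-65,76)
−g: translate: b→-9 (≡-65 mod 28), so (14,-65,76)→(14,-9,2)
−g: flip: (14,-9,2)→(2,9,14)
−g: translate: b→1 (≡9 mod 4), so (2,9,14)→(2,1,4)
−g: reduced (well bottom): (2,1,4) with a≤c, −a<b≤a
flip sign back: reduced form of g is (-2,-1,-4)
reduced forms (-2, -1, -4) vs (-2, -1, -4) ⇒ equivalent

yes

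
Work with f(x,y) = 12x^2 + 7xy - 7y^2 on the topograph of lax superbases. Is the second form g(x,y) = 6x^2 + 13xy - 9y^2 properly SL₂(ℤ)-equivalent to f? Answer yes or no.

D₁ = 385, D₂ = 385
river cycle of f (length 10): (-7, 7, 12), (12, 17, -2), (-2, 19, 3), (3, 17, -8), (-8, 15, 5), (5, 15, -8), (-8, 17, 3), (3, 19, -2), (-2, 17, 12), (12, 7, -7)
river cycle of g (length 12): (-9, 5, 10), (10, 15, -4), (-4, 17, 6), (6, 19, -1), (-1, 19, 6), (6, 17, -4), (-4, 15, 10), (10, 5, -9), (-9, 13, 6), (6, 11, -11), … (2 more)
cycles differ ⇒ inequivalent

no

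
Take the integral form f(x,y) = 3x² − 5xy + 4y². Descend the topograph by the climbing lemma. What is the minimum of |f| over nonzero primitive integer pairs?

translate: b→1 (≡-5 mod 6), so (3,-5,4)→(3,1,2)
flip: (3,1,2)→(2,-1,3)
reduced (well bottom): (2,-1,3) with a≤c, −a<b≤a
well minimum = a = 2

2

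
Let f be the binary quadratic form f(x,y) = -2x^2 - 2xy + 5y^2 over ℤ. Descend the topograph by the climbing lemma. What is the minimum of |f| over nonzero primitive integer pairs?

descent: ρ → (5,2,-2)
descent: ρ → (-2,6,1)  [lands on river]
river: ρ → (1,6,-2)
closes: descent 2, river 2
min |a| on river = 1

1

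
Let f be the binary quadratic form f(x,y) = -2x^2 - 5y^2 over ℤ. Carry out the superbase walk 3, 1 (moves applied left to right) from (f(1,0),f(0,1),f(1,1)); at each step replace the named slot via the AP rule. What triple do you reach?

start (-2,-5,-7) = (f(1,0),f(0,1),f(1,1))
replace slot 3: 2·((-2)+(-5)) − (-7) = -7 → (-2,-5,-7)
replace slot 1: 2·((-5)+(-7)) − (-2) = -22 → (-22,-5,-7)

-22,-5,-7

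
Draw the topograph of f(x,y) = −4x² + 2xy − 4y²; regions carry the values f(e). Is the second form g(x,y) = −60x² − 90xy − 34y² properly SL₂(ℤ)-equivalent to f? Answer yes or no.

D₁ = -60, D₂ = -60
f is negative-definite; reduce −f:
−f: flip: (4,-2,4)→(4,2,4)
−f: reduced (well bottom): (4,2,4) with a≤c, −a<b≤a
flip sign back: reduced form of f is (-4,-2,-4)
g is negative-definite; reduce −g:
−g: translate: b→-30 (≡90 mod 120), so (60,90,34)→(60,-30,4)
−g: flip: (60,-30,4)→(4,30,60)
−g: translate: b→-2 (≡30 mod 8), so (4,30,60)→(4,-2,4)
−g: flip: (4,-2,4)→(4,2,4)
−g: reduced (well bottom): (4,2,4) with a≤c, −a<b≤a
flip sign back: reduced form of g is (-4,-2,-4)
reduced forms (-4, -2, -4) vs (-4, -2, -4) ⇒ equivalent

yes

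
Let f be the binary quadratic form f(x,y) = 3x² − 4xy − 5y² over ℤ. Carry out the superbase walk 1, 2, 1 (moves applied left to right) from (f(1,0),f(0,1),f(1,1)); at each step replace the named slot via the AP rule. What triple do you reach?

start (3,-5,-6) = (f(1,0),f(0,1),f(1,1))
replace slot 1: 2·((-5)+(-6)) − 3 = -25 → (-25,-5,-6)
replace slot 2: 2·((-25)+(-6)) − (-5) = -57 → (-25,-57,-6)
replace slot 1: 2·((-57)+(-6)) − (-25) = -101 → (-101,-57,-6)

-101,-57,-6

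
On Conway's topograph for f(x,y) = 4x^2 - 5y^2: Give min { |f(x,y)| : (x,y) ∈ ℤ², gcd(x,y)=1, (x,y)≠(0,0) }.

descent: ρ → (-5,0,4)
descent: ρ → (4,8,-1)  [lands on river]
river: ρ → (-1,8,4)
closes: descent 2, river 2
min |a| on river = 1

1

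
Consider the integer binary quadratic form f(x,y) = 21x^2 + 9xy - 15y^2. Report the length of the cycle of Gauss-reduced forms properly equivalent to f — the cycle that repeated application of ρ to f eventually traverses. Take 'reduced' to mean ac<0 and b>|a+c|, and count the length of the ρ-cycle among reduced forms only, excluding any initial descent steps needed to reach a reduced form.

D = 1341, ⌊√D⌋ = 36
river: ρ → (-15,21,15)
river: ρ → (15,9,-21)
river: ρ → (-21,33,3)
river: ρ → (3,33,-21)
river: ρ → (-21,9,15)
river: ρ → (15,21,-15)
river: ρ → (-15,9,21)
river: ρ → (21,33,-3)
river: ρ → (-3,33,21)
river: ρ → (21,9,-15)
ρ-cycle length = 10 (tail of 0 descent steps not counted)

10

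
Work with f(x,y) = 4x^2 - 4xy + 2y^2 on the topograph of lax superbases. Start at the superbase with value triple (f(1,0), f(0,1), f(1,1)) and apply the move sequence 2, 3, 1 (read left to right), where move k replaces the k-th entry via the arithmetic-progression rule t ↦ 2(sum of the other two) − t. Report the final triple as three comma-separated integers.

start (4,2,2) = (f(1,0),f(0,1),f(1,1))
replace slot 2: 2·(4+2) − 2 = 10 → (4,10,2)
replace slot 3: 2·(4+10) − 2 = 26 → (4,10,26)
replace slot 1: 2·(10+26) − 4 = 68 → (68,10,26)

68,10,26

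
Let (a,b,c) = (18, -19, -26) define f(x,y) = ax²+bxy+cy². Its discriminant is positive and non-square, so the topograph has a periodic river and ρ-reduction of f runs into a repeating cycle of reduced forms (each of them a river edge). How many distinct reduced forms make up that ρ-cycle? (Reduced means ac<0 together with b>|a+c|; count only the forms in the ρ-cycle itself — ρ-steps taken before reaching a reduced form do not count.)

D = 2233, ⌊√D⌋ = 47
descent: ρ → (-26,19,18)  [lands on river]
river: ρ → (18,17,-27)
river: ρ → (-27,37,8)
river: ρ → (8,43,-12)
river: ρ → (-12,29,29)
river: ρ → (29,29,-12)
river: ρ → (-12,43,8)
river: ρ → (8,37,-27)
river: ρ → (-27,17,18)
river: ρ → (18,19,-26)
river: ρ → (-26,33,11)
river: ρ → (11,33,-26)
ρ-cycle length = 12 (tail of 1 descent step not counted)

12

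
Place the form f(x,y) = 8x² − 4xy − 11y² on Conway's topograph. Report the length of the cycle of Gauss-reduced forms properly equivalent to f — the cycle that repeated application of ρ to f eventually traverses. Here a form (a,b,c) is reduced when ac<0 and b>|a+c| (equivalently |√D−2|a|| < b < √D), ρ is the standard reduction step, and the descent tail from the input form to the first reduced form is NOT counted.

D = 368, ⌊√D⌋ = 19
descent: ρ → (-11,4,8)  [lands on river]
river: ρ → (8,12,-7)
river: ρ → (-7,16,4)
river: ρ → (4,16,-7)
river: ρ → (-7,12,8)
river: ρ → (8,4,-11)
river: ρ → (-11,18,1)
river: ρ → (1,18,-11)
ρ-cycle length = 8 (tail of 1 descent step not counted)

8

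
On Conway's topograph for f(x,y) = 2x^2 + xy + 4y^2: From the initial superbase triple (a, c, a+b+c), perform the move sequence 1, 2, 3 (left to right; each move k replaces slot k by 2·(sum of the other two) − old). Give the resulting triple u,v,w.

start (2,4,7) = (f(1,0),f(0,1),f(1,1))
replace slot 1: 2·(4+7) − 2 = 20 → (20,4,7)
replace slot 2: 2·(20+7) − 4 = 50 → (20,50,7)
replace slot 3: 2·(20+50) − 7 = 133 → (20,50,133)

20,50,133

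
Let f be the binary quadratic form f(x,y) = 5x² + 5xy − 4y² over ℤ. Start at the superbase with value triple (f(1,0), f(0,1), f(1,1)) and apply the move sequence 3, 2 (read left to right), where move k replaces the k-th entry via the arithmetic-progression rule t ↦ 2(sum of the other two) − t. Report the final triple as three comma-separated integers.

start (5,-4,6) = (f(1,0),f(0,1),f(1,1))
replace slot 3: 2·(5+(-4)) − 6 = -4 → (5,-4,-4)
replace slot 2: 2·(5+(-4)) − (-4) = 6 → (5,6,-4)

5,6,-4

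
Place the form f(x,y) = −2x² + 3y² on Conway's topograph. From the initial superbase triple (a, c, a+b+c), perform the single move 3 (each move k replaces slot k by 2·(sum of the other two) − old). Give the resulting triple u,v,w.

start (-2,3,1) = (f(1,0),f(0,1),f(1,1))
replace slot 3: 2·((-2)+3) − 1 = 1 → (-2,3,1)

-2,3,1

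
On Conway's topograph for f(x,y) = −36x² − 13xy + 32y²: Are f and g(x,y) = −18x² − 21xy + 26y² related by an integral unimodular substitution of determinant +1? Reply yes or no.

D₁ = 4777, D₂ = 2313
discriminants differ ⇒ not SL₂(ℤ)-equivalent

no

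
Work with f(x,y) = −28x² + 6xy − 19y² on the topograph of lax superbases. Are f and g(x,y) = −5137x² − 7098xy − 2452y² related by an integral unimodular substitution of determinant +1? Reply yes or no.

D₁ = -2092, D₂ = -2092
f is negative-definite; reduce −f:
−f: flip: (28,-6,19)→(19,6,28)
−f: reduced (well bottom): (19,6,28) with a≤c, −a<b≤a
flip sign back: reduced form of f is (-19,-6,-28)
g is negative-definite; reduce −g:
−g: translate: b→-3176 (≡7098 mod 10274), so (5137,7098,2452)→(5137,-3176,491)
−g: flip: (5137,-3176,491)→(491,3176,5137)
−g: translate: b→230 (≡3176 mod 982), so (491,3176,5137)→(491,230,28)
−g: flip: (491,230,28)→(28,-230,491)
−g: translate: b→-6 (≡-230 mod 56), so (28,-230,491)→(28,-6,19)
−g: flip: (28,-6,19)→(19,6,28)
−g: reduced (well bottom): (19,6,28) with a≤c, −a<b≤a
flip sign back: reduced form of g is (-19,-6,-28)
reduced forms (-19, -6, -28) vs (-19, -6, -28) ⇒ equivalent

yes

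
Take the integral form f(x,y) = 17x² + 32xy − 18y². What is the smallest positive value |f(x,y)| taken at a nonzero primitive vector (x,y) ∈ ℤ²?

river: ρ → (-18,40,9)
river: ρ → (9,32,-34)
river: ρ → (-34,36,7)
river: ρ → (7,34,-39)
river: ρ → (-39,44,2)
river: ρ → (2,44,-39)
river: ρ → (-39,34,7)
river: ρ → (7,36,-34)
river: ρ → (-34,32,9)
river: ρ → (9,40,-18)
river: ρ → (-18,32,17)
river: ρ → (17,36,-14)
river: ρ → (-14,20,33)
river: ρ → (33,46,-1)
river: ρ → (-1,46,33)
river: ρ → (33,20,-14)
river: ρ → (-14,36,17)
river: ρ → (17,32,-18)
closes: descent 0, river 18
min |a| on river = 1

1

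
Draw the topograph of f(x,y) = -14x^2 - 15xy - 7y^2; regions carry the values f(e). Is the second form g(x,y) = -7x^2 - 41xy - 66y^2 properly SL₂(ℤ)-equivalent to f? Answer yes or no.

D₁ = -167, D₂ = -167
f is negative-definite; reduce −f:
−f: translate: b→-13 (≡15 mod 28), so (14,15,7)→(14,-13,6)
−f: flip: (14,-13,6)→(6,13,14)
−f: translate: b→1 (≡13 mod 12), so (6,13,14)→(6,1,7)
−f: reduced (well bottom): (6,1,7) with a≤c, −a<b≤a
flip sign back: reduced form of f is (-6,-1,-7)
g is negative-definite; reduce −g:
−g: translate: b→-1 (≡41 mod 14), so (7,41,66)→(7,-1,6)
−g: flip: (7,-1,6)→(6,1,7)
−g: reduced (well bottom): (6,1,7) with a≤c, −a<b≤a
flip sign back: reduced form of g is (-6,-1,-7)
reduced forms (-6, -1, -7) vs (-6, -1, -7) ⇒ equivalent

yes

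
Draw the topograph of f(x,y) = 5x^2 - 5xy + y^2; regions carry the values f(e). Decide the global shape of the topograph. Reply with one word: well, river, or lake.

D = b²−4ac = (-5)² − 4·5·1 = 5
D > 0 non-square ⇒ indefinite ⇒ periodic river

river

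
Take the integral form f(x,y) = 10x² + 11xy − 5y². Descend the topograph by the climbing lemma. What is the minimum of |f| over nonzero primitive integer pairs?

river: ρ → (-5,9,12)
river: ρ → (12,15,-2)
river: ρ → (-2,17,4)
river: ρ → (4,15,-6)
river: ρ → (-6,9,10)
river: ρ → (10,11,-5)
closes: descent 0, river 6
min |a| on river = 2

2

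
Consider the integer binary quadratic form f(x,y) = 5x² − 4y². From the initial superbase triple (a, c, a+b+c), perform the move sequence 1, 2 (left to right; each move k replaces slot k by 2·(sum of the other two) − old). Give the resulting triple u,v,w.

start (5,-4,1) = (f(1,0),f(0,1),f(1,1))
replace slot 1: 2·((-4)+1) − 5 = -11 → (-11,-4,1)
replace slot 2: 2·((-11)+1) − (-4) = -16 → (-11,-16,1)

-11,-16,1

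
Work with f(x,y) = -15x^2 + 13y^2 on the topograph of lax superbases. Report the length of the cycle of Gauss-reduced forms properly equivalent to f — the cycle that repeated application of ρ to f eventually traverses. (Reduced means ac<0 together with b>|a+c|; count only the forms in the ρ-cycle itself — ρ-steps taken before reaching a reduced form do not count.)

D = 780, ⌊√D⌋ = 27
descent: ρ → (13,26,-2)  [lands on river]
river: ρ → (-2,26,13)
ρ-cycle length = 2 (tail of 1 descent step not counted)

2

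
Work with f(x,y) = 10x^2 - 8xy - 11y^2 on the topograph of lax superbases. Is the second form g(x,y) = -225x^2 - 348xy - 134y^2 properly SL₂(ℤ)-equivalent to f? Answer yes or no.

D₁ = 504, D₂ = 504
river cycle of f (length 10): (-11, 8, 10), (10, 12, -9), (-9, 6, 13), (13, 20, -2), (-2, 20, 13), (13, 6, -9), (-9, 12, 10), (10, 8, -11), (-11, 14, 7), (7, 14, -11)
river cycle of g (length 10): (-11, 8, 10), (10, 12, -9), (-9, 6, 13), (13, 20, -2), (-2, 20, 13), (13, 6, -9), (-9, 12, 10), (10, 8, -11), (-11, 14, 7), (7, 14, -11)
cycles coincide ⇒ equivalent

yes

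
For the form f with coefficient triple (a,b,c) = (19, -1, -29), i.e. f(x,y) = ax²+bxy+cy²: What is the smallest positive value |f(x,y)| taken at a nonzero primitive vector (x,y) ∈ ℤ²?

descent: ρ → (-29,1,19)
descent: ρ → (19,37,-11)  [lands on river]
river: ρ → (-11,29,31)
river: ρ → (31,33,-9)
river: ρ → (-9,39,19)
closes: descent 2, river 4
min |a| on river = 9

9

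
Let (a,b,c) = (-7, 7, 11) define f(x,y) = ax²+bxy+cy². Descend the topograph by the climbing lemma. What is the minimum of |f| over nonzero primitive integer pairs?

river: ρ → (11,15,-3)
river: ρ → (-3,15,11)
river: ρ → (11,7,-7)
river: ρ → (-7,7,11)
closes: descent 0, river 4
min |a| on river = 3

3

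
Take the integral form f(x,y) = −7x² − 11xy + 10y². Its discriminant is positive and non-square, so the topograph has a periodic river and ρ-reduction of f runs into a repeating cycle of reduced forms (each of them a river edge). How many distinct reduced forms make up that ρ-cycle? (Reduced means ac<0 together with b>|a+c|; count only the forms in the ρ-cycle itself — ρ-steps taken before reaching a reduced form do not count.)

D = 401, ⌊√D⌋ = 20
descent: ρ → (10,11,-7)  [lands on river]
river: ρ → (-7,17,4)
river: ρ → (4,15,-11)
river: ρ → (-11,7,8)
river: ρ → (8,9,-10)
river: ρ → (-10,11,7)
river: ρ → (7,17,-4)
river: ρ → (-4,15,11)
river: ρ → (11,7,-8)
river: ρ → (-8,9,10)
ρ-cycle length = 10 (tail of 1 descent step not counted)

10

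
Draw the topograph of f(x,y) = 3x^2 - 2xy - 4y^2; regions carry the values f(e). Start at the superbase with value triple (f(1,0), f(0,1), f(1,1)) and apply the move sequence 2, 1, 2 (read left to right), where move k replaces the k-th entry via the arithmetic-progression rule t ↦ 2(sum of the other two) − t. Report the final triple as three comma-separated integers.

start (3,-4,-3) = (f(1,0),f(0,1),f(1,1))
replace slot 2: 2·(3+(-3)) − (-4) = 4 → (3,4,-3)
replace slot 1: 2·(4+(-3)) − 3 = -1 → (-1,4,-3)
replace slot 2: 2·((-1)+(-3)) − 4 = -12 → (-1,-12,-3)

-1,-12,-3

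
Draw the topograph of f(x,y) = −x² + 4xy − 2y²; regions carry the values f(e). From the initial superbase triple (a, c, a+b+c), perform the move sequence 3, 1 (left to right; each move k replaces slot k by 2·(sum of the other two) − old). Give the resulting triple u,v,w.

start (-1,-2,1) = (f(1,0),f(0,1),f(1,1))
replace slot 3: 2·((-1)+(-2)) − 1 = -7 → (-1,-2,-7)
replace slot 1: 2·((-2)+(-7)) − (-1) = -17 → (-17,-2,-7)

-17,-2,-7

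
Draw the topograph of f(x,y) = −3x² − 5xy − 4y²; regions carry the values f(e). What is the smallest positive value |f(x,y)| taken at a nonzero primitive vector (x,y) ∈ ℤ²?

translate: b→-1 (≡5 mod 6), so (3,5,4)→(3,-1,2)
flip: (3,-1,2)→(2,1,3)
reduced (well bottom): (2,1,3) with a≤c, −a<b≤a
well minimum |f| = |-2| = 2 (negative-definite)

2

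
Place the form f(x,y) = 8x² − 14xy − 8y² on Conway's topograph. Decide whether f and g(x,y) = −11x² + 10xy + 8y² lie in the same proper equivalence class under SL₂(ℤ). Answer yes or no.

D₁ = 452, D₂ = 452
river cycle of f (length 14): (-8, 14, 8), (8, 18, -4), (-4, 14, 16), (16, 18, -2), (-2, 18, 16), (16, 14, -4), (-4, 18, 8), (8, 14, -8), (-8, 18, 4), (4, 14, -16), … (4 more)
river cycle of g (length 18): (8, 6, -13), (-13, 20, 1), (1, 20, -13), (-13, 6, 8), (8, 10, -11), (-11, 12, 7), (7, 16, -7), (-7, 12, 11), (11, 10, -8), (-8, 6, 13), … (8 more)
cycles differ ⇒ inequivalent

no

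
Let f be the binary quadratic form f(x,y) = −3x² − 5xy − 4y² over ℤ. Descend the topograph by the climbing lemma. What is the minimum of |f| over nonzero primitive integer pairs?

translate: b→-1 (≡5 mod 6), so (3,5,4)→(3,-1,2)
flip: (3,-1,2)→(2,1,3)
reduced (well bottom): (2,1,3) with a≤c, −a<b≤a
well minimum |f| = |-2| = 2 (negative-definite)

2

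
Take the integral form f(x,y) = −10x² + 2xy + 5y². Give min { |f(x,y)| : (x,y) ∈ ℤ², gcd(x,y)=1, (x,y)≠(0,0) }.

descent: ρ → (5,8,-7)  [lands on river]
river: ρ → (-7,6,6)
river: ρ → (6,6,-7)
river: ρ → (-7,8,5)
river: ρ → (5,12,-3)
river: ρ → (-3,12,5)
closes: descent 1, river 6
min |a| on river = 3

3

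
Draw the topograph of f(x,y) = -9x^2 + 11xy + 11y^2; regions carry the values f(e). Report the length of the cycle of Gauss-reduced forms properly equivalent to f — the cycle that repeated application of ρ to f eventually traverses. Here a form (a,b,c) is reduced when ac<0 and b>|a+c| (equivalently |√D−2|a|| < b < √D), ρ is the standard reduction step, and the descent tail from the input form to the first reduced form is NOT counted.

D = 517, ⌊√D⌋ = 22
river: ρ → (11,11,-9)
river: ρ → (-9,7,13)
river: ρ → (13,19,-3)
river: ρ → (-3,17,19)
river: ρ → (19,21,-1)
river: ρ → (-1,21,19)
river: ρ → (19,17,-3)
river: ρ → (-3,19,13)
river: ρ → (13,7,-9)
river: ρ → (-9,11,11)
ρ-cycle length = 10 (tail of 0 descent steps not counted)

10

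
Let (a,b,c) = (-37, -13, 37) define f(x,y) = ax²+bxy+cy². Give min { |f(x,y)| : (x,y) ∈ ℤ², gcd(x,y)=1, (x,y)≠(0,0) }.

descent: ρ → (37,13,-37)  [lands on river]
river: ρ → (-37,61,13)
river: ρ → (13,69,-17)
river: ρ → (-17,67,17)
river: ρ → (17,69,-13)
river: ρ → (-13,61,37)
closes: descent 1, river 6
min |a| on river = 13

13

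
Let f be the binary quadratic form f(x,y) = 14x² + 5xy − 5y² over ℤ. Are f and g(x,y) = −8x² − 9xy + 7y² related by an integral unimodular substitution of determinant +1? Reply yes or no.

D₁ = 305, D₂ = 305
river cycle of f (length 4): (-5, 15, 4), (4, 17, -1), (-1, 17, 4), (4, 15, -5)
river cycle of g (length 8): (7, 9, -8), (-8, 7, 8), (8, 9, -7), (-7, 5, 10), (10, 15, -2), (-2, 17, 2), (2, 15, -10), (-10, 5, 7)
cycles differ ⇒ inequivalent

no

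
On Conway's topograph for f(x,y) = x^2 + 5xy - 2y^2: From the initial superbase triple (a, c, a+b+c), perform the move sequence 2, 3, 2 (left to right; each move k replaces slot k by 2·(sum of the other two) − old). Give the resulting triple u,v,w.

start (1,-2,4) = (f(1,0),f(0,1),f(1,1))
replace slot 2: 2·(1+4) − (-2) = 12 → (1,12,4)
replace slot 3: 2·(1+12) − 4 = 22 → (1,12,22)
replace slot 2: 2·(1+22) − 12 = 34 → (1,34,22)

1,34,22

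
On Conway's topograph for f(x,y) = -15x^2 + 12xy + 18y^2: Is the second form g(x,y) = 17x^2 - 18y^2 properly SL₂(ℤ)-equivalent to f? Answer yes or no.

D₁ = 1224, D₂ = 1224
river cycle of f (length 6): (18, 24, -9), (-9, 30, 9), (9, 24, -18), (-18, 12, 15), (15, 18, -15), (-15, 12, 18)
river cycle of g (length 2): (17, 34, -1), (-1, 34, 17)
cycles differ ⇒ inequivalent

no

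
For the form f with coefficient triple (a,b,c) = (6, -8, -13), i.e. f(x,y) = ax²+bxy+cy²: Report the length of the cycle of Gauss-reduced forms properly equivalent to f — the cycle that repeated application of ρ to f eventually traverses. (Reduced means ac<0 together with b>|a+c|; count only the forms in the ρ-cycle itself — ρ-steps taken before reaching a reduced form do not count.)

D = 376, ⌊√D⌋ = 19
descent: ρ → (-13,8,6)  [lands on river]
river: ρ → (6,16,-5)
river: ρ → (-5,14,9)
river: ρ → (9,4,-10)
river: ρ → (-10,16,3)
river: ρ → (3,14,-15)
river: ρ → (-15,16,2)
river: ρ → (2,16,-15)
river: ρ → (-15,14,3)
river: ρ → (3,16,-10)
river: ρ → (-10,4,9)
river: ρ → (9,14,-5)
river: ρ → (-5,16,6)
river: ρ → (6,8,-13)
river: ρ → (-13,18,1)
river: ρ → (1,18,-13)
ρ-cycle length = 16 (tail of 1 descent step not counted)

16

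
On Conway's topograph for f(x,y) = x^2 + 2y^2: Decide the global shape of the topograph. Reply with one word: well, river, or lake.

D = b²−4ac = 0² − 4·1·2 = -8
D < 0 ⇒ definite ⇒ every region one sign ⇒ single well

well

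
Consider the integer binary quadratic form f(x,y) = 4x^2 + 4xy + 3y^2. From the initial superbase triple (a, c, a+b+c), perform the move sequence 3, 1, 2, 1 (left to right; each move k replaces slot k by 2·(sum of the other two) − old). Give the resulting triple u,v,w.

start (4,3,11) = (f(1,0),f(0,1),f(1,1))
replace slot 3: 2·(4+3) − 11 = 3 → (4,3,3)
replace slot 1: 2·(3+3) − 4 = 8 → (8,3,3)
replace slot 2: 2·(8+3) − 3 = 19 → (8,19,3)
replace slot 1: 2·(19+3) − 8 = 36 → (36,19,3)

36,19,3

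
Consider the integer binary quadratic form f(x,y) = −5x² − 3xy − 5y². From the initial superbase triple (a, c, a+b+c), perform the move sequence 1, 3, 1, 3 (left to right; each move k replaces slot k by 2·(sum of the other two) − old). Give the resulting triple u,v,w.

start (-5,-5,-13) = (f(1,0),f(0,1),f(1,1))
replace slot 1: 2·((-5)+(-13)) − (-5) = -31 → (-31,-5,-13)
replace slot 3: 2·((-31)+(-5)) − (-13) = -59 → (-31,-5,-59)
replace slot 1: 2·((-5)+(-59)) − (-31) = -97 → (-97,-5,-59)
replace slot 3: 2·((-97)+(-5)) − (-59) = -145 → (-97,-5,-145)

-97,-5,-145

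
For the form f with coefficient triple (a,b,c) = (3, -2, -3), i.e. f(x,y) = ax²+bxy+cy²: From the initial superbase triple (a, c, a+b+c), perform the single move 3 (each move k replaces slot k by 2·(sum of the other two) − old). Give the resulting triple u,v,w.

start (3,-3,-2) = (f(1,0),f(0,1),f(1,1))
replace slot 3: 2·(3+(-3)) − (-2) = 2 → (3,-3,2)

3,-3,2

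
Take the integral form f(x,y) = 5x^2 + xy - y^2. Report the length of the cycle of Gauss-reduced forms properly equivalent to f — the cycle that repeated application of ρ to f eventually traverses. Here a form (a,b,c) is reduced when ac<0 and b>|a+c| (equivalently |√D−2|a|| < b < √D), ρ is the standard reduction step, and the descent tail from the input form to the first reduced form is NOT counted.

D = 21, ⌊√D⌋ = 4
descent: ρ → (-1,3,3)  [lands on river]
river: ρ → (3,3,-1)
ρ-cycle length = 2 (tail of 1 descent step not counted)

2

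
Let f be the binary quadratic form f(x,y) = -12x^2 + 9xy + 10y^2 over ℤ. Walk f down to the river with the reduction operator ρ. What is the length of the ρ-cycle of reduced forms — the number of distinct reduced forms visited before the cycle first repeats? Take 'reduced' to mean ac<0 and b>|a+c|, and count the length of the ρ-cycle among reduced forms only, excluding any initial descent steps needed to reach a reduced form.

D = 561, ⌊√D⌋ = 23
river: ρ → (10,11,-11)
river: ρ → (-11,11,10)
river: ρ → (10,9,-12)
river: ρ → (-12,15,7)
river: ρ → (7,13,-14)
river: ρ → (-14,15,6)
river: ρ → (6,21,-5)
river: ρ → (-5,19,10)
river: ρ → (10,21,-3)
river: ρ → (-3,21,10)
river: ρ → (10,19,-5)
river: ρ → (-5,21,6)
river: ρ → (6,15,-14)
river: ρ → (-14,13,7)
river: ρ → (7,15,-12)
river: ρ → (-12,9,10)
ρ-cycle length = 16 (tail of 0 descent steps not counted)

16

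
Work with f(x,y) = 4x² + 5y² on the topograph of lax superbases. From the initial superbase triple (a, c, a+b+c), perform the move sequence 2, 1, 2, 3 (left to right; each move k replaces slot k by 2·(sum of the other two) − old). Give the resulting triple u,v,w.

start (4,5,9) = (f(1,0),f(0,1),f(1,1))
replace slot 2: 2·(4+9) − 5 = 21 → (4,21,9)
replace slot 1: 2·(21+9) − 4 = 56 → (56,21,9)
replace slot 2: 2·(56+9) − 21 = 109 → (56,109,9)
replace slot 3: 2·(56+109) − 9 = 321 → (56,109,321)

56,109,321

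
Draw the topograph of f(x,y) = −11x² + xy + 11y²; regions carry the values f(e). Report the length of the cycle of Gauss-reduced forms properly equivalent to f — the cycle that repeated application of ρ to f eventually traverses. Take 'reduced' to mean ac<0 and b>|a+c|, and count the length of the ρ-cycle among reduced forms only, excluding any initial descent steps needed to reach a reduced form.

D = 485, ⌊√D⌋ = 22
river: ρ → (11,21,-1)
river: ρ → (-1,21,11)
river: ρ → (11,1,-11)
river: ρ → (-11,21,1)
river: ρ → (1,21,-11)
river: ρ → (-11,1,11)
ρ-cycle length = 6 (tail of 0 descent steps not counted)

6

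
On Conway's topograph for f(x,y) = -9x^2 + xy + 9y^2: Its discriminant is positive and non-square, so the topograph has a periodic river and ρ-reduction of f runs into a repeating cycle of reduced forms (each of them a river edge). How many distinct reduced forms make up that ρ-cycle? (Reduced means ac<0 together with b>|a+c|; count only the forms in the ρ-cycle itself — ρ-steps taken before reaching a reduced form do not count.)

D = 325, ⌊√D⌋ = 18
river: ρ → (9,17,-1)
river: ρ → (-1,17,9)
river: ρ → (9,1,-9)
river: ρ → (-9,17,1)
river: ρ → (1,17,-9)
river: ρ → (-9,1,9)
ρ-cycle length = 6 (tail of 0 descent steps not counted)

6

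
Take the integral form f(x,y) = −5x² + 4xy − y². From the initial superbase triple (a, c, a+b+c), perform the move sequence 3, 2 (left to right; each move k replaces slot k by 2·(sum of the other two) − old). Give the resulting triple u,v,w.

start (-5,-1,-2) = (f(1,0),f(0,1),f(1,1))
replace slot 3: 2·((-5)+(-1)) − (-2) = -10 → (-5,-1,-10)
replace slot 2: 2·((-5)+(-10)) − (-1) = -29 → (-5,-29,-10)

-5,-29,-10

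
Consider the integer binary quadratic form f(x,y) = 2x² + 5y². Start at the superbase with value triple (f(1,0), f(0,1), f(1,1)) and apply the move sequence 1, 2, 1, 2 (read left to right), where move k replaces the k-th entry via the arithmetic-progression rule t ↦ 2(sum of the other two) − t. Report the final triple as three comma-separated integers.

start (2,5,7) = (f(1,0),f(0,1),f(1,1))
replace slot 1: 2·(5+7) − 2 = 22 → (22,5,7)
replace slot 2: 2·(22+7) − 5 = 53 → (22,53,7)
replace slot 1: 2·(53+7) − 22 = 98 → (98,53,7)
replace slot 2: 2·(98+7) − 53 = 157 → (98,157,7)

98,157,7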